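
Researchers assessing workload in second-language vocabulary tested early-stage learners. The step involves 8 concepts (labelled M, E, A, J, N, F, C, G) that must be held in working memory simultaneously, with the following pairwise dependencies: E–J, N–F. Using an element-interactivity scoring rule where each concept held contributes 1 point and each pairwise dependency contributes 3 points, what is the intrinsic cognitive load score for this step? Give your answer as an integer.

14

Count of concepts held simultaneously: 8.
Count of pairwise dependencies listed: 2.
Element contribution: 8 × 1 = 8.
Interaction contribution: 2 × 3 = 6.
Intrinsic load = 8 + 6 = 14.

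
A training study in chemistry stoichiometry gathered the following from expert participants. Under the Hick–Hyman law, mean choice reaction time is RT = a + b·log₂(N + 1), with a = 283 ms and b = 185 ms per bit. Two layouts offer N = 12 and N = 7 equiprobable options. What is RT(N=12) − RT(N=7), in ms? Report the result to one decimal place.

RT(12) = 283 + 185·log₂(13) = 283 + 185·3.7004 = 967.5740 ms.
RT(7) = 283 + 185·log₂(8) = 283 + 185·3.0000 = 838.0000 ms.
Difference = 967.5740 − 838.0000 = 129.5740 ≈ 129.6 ms.

129.6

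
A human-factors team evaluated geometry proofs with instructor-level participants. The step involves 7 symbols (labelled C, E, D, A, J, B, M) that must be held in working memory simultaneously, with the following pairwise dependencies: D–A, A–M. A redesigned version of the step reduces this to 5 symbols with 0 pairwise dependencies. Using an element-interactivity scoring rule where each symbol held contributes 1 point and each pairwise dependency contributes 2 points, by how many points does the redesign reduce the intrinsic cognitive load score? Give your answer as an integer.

6

Original: 7 × 1 + 2 × 2 = 7 + 4 = 11.
Redesigned: 5 × 1 + 0 × 2 = 5 + 0 = 5.
Reduction = 11 − 5 = 6.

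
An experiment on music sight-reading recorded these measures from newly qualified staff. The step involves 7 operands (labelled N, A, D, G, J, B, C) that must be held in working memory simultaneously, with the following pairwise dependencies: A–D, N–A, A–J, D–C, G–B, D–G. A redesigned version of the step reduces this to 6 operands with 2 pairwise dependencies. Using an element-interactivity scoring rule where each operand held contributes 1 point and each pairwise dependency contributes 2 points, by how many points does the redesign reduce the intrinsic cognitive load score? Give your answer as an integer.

Original: 7 × 1 + 6 × 2 = 7 + 12 = 19.
Redesigned: 6 × 1 + 2 × 2 = 6 + 4 = 10.
Reduction = 19 − 10 = 9.

9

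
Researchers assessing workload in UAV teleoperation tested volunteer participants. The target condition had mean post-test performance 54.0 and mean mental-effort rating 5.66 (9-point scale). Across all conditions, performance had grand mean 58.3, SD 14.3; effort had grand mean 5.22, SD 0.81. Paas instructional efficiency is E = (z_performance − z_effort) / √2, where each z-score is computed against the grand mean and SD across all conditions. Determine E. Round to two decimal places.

z_performance = (54.0 − 58.3) / 14.3 = -4.3000 / 14.3 = -0.3007.
z_effort = (5.66 − 5.22) / 0.81 = 0.4400 / 0.81 = 0.5432.
z_P − z_E = -0.3007 − 0.5432 = -0.8439.
E = -0.8439 / √2 = -0.8439 / 1.41421 = -0.5967 ≈ -0.60.

-0.60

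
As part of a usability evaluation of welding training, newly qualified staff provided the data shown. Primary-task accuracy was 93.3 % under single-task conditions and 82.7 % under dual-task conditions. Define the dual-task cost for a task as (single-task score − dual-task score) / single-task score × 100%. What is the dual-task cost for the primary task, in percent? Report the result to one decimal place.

11.4

Cost = (93.3 − 82.7) / 93.3 × 100%
     = 10.6000 / 93.3 × 100% = 11.3612%.
≈ 11.4%.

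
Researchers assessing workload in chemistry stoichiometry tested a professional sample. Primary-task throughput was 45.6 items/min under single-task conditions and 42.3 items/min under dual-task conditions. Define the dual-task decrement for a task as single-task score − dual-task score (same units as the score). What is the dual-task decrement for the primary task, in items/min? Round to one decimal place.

3.3

Decrement = 45.6 − 42.3 = 3.3000 items/min ≈ 3.3 items/min.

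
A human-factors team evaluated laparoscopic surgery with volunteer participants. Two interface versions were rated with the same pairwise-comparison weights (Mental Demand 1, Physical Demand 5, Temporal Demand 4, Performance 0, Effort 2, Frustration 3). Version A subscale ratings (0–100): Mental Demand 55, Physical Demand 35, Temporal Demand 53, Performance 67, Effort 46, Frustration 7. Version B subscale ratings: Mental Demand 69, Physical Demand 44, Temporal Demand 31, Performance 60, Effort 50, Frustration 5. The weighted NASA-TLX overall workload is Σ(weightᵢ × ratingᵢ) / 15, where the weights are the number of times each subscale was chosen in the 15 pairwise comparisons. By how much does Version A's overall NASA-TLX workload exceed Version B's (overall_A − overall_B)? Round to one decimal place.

1.8

Version A weighted sum = 1·55 + 5·35 + 4·53 + 0·67 + 2·46 + 3·7 = 55 + 175 + 212 + 0 + 92 + 21 = 555; overall_A = 555/15 = 37.0000.
Version B weighted sum = 1·69 + 5·44 + 4·31 + 0·60 + 2·50 + 3·5 = 69 + 220 + 124 + 0 + 100 + 15 = 528; overall_B = 528/15 = 35.2000.
Difference = 37.0000 − 35.2000 = 1.8000 ≈ 1.8.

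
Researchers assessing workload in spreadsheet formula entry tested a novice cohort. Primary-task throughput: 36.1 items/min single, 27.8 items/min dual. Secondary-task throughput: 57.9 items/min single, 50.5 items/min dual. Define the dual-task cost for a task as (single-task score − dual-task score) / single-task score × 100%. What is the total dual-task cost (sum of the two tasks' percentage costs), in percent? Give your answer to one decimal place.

Primary cost = (36.1 − 27.8) / 36.1 × 100% = 22.9917%.
Secondary cost = (57.9 − 50.5) / 57.9 × 100% = 12.7807%.
Total = 22.9917% + 12.7807% = 35.7724% ≈ 35.8%.

35.8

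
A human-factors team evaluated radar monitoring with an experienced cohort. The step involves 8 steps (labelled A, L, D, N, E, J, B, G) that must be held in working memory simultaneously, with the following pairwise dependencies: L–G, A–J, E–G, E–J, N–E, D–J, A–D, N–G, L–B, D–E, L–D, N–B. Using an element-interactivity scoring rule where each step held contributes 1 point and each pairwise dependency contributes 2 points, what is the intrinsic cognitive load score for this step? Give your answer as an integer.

32

Count of steps held simultaneously: 8.
Count of pairwise dependencies listed: 12.
Element contribution: 8 × 1 = 8.
Interaction contribution: 12 × 2 = 24.
Intrinsic load = 8 + 24 = 32.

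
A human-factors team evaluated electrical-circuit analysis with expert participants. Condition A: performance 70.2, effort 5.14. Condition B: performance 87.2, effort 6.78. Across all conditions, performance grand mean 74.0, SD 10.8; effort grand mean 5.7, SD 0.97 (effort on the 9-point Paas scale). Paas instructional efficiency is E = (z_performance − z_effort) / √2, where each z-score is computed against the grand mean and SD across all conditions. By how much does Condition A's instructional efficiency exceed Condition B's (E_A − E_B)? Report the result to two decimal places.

0.08

Condition A: z_P = (70.2 − 74.0)/10.8 = -0.3519; z_E = (5.14 − 5.7)/0.97 = -0.5773; E_A = (-0.3519 − (-0.5773))/√2 = 0.1594.
Condition B: z_P = (87.2 − 74.0)/10.8 = 1.2222; z_E = (6.78 − 5.7)/0.97 = 1.1134; E_B = (1.2222 − 1.1134)/√2 = 0.0769.
E_A − E_B = 0.1594 − 0.0769 = 0.0825 ≈ 0.08.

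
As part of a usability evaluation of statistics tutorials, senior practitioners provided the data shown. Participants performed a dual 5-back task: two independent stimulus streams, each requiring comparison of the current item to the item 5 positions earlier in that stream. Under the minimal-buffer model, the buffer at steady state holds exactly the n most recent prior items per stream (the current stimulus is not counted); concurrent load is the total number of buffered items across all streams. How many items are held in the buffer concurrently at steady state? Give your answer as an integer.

Each stream's buffer holds its 5 most recent prior items.
Two independent streams: 2 × 5 = 10 buffered items at steady state.

10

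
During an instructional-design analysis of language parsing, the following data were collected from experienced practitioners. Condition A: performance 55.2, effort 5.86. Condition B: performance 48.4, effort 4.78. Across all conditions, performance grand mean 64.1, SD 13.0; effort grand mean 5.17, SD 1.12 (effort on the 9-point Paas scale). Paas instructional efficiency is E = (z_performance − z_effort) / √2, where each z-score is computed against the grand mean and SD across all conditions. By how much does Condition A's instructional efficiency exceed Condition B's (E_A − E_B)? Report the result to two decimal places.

-0.31

Condition A: z_P = (55.2 − 64.1)/13.0 = -0.6846; z_E = (5.86 − 5.17)/1.12 = 0.6161; E_A = (-0.6846 − 0.6161)/√2 = -0.9197.
Condition B: z_P = (48.4 − 64.1)/13.0 = -1.2077; z_E = (4.78 − 5.17)/1.12 = -0.3482; E_B = (-1.2077 − (-0.3482))/√2 = -0.6078.
E_A − E_B = -0.9197 − (-0.6078) = -0.3119 ≈ -0.31.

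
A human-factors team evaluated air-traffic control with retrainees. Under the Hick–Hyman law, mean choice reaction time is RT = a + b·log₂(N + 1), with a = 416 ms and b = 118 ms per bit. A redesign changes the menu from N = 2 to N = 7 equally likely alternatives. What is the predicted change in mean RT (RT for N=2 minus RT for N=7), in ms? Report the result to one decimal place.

RT(2) = 416 + 118·log₂(3) = 416 + 118·1.5850 = 603.0300 ms.
RT(7) = 416 + 118·log₂(8) = 416 + 118·3.0000 = 770.0000 ms.
Difference = 603.0300 − 770.0000 = -166.9700 ≈ -167.0 ms.

-167.0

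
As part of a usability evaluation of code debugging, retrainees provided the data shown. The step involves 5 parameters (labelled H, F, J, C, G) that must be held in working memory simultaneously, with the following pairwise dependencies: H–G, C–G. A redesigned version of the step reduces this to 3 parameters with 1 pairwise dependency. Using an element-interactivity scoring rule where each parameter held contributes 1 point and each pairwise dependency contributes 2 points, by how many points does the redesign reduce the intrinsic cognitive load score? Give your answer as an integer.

Original: 5 × 1 + 2 × 2 = 5 + 4 = 9.
Redesigned: 3 × 1 + 1 × 2 = 3 + 2 = 5.
Reduction = 9 − 5 = 4.

4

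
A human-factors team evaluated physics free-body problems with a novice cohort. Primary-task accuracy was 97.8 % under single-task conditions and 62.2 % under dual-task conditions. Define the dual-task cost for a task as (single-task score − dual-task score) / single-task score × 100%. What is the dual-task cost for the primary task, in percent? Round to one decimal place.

36.4

Cost = (97.8 − 62.2) / 97.8 × 100%
     = 35.6000 / 97.8 × 100% = 36.4008%.
≈ 36.4%.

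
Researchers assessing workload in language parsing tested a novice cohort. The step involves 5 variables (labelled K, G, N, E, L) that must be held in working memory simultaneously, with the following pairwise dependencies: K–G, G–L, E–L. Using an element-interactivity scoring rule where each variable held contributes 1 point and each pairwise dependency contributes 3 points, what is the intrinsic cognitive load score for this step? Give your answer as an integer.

14

Count of variables held simultaneously: 5.
Count of pairwise dependencies listed: 3.
Element contribution: 5 × 1 = 5.
Interaction contribution: 3 × 3 = 9.
Intrinsic load = 5 + 9 = 14.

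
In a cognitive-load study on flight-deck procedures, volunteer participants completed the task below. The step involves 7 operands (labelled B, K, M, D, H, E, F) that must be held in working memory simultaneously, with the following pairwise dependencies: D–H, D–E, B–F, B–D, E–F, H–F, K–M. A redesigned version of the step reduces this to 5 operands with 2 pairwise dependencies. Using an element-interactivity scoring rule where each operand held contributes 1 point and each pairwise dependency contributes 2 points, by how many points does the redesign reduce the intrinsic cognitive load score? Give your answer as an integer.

12

Original: 7 × 1 + 7 × 2 = 7 + 14 = 21.
Redesigned: 5 × 1 + 2 × 2 = 5 + 4 = 9.
Reduction = 21 − 9 = 12.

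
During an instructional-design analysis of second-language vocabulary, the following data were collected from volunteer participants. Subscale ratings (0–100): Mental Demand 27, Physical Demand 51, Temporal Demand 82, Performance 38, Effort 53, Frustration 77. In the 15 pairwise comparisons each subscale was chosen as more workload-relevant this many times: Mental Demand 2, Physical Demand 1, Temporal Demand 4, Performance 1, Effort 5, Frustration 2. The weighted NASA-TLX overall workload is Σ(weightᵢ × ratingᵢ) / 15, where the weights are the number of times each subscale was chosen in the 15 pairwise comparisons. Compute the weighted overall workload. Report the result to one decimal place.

The tallies are the weights (they sum to 15).
Weighted sum = 2·27 + 1·51 + 4·82 + 1·38 + 5·53 + 2·77
            = 54 + 51 + 328 + 38 + 265 + 154 = 890.
Overall workload = 890 / 15 = 59.3333 ≈ 59.3.

59.3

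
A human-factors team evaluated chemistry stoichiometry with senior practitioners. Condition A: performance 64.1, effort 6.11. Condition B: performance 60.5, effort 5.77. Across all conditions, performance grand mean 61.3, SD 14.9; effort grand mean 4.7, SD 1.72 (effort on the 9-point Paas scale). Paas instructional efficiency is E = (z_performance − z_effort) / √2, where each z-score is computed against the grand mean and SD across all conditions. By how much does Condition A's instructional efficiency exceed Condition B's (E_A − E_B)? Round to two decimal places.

Condition A: z_P = (64.1 − 61.3)/14.9 = 0.1879; z_E = (6.11 − 4.7)/1.72 = 0.8198; E_A = (0.1879 − 0.8198)/√2 = -0.4468.
Condition B: z_P = (60.5 − 61.3)/14.9 = -0.0537; z_E = (5.77 − 4.7)/1.72 = 0.6221; E_B = (-0.0537 − 0.6221)/√2 = -0.4779.
E_A − E_B = -0.4468 − (-0.4779) = 0.0311 ≈ 0.03.

0.03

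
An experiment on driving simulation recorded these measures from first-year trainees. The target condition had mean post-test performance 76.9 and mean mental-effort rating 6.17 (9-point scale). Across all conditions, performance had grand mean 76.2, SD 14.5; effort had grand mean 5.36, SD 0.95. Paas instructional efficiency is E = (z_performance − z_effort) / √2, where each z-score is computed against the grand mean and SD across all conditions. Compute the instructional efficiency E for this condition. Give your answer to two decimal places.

z_performance = (76.9 − 76.2) / 14.5 = 0.7000 / 14.5 = 0.0483.
z_effort = (6.17 − 5.36) / 0.95 = 0.8100 / 0.95 = 0.8526.
z_P − z_E = 0.0483 − 0.8526 = -0.8043.
E = -0.8043 / √2 = -0.8043 / 1.41421 = -0.5687 ≈ -0.57.

-0.57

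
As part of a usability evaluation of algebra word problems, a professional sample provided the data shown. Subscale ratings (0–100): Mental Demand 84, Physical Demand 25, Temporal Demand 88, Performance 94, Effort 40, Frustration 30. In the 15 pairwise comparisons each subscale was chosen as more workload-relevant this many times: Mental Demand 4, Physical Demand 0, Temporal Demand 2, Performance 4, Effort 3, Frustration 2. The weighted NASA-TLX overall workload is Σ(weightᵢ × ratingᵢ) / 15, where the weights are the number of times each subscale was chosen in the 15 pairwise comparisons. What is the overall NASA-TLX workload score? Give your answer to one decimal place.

71.2

The tallies are the weights (they sum to 15).
Weighted sum = 4·84 + 0·25 + 2·88 + 4·94 + 3·40 + 2·30
            = 336 + 0 + 176 + 376 + 120 + 60 = 1068.
Overall workload = 1068 / 15 = 71.2000 ≈ 71.2.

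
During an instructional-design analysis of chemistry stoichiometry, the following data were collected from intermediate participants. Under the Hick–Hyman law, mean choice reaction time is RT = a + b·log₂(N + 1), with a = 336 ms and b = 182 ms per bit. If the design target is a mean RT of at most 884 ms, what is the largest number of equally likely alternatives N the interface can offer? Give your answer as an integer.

Set 336 + 182·log₂(N + 1) ≤ 884.
log₂(N + 1) ≤ (884 − 336) / 182 = 3.0110.
N + 1 ≤ 2^3.0110 = 8.0612.
N ≤ 7.0612, so the largest integer N is 7.

7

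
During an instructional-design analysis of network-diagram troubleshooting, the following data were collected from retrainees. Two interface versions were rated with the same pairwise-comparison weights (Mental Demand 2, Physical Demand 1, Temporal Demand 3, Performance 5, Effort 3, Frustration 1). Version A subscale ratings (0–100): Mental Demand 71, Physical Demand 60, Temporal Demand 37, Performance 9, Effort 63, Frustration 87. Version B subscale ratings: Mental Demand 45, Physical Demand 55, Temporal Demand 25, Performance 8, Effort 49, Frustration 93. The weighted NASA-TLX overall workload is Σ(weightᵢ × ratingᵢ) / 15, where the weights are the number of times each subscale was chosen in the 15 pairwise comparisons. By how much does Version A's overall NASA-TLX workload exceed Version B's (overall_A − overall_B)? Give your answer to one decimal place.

8.9

Version A weighted sum = 2·71 + 1·60 + 3·37 + 5·9 + 3·63 + 1·87 = 142 + 60 + 111 + 45 + 189 + 87 = 634; overall_A = 634/15 = 42.2667.
Version B weighted sum = 2·45 + 1·55 + 3·25 + 5·8 + 3·49 + 1·93 = 90 + 55 + 75 + 40 + 147 + 93 = 500; overall_B = 500/15 = 33.3333.
Difference = 42.2667 − 33.3333 = 8.9334 ≈ 8.9.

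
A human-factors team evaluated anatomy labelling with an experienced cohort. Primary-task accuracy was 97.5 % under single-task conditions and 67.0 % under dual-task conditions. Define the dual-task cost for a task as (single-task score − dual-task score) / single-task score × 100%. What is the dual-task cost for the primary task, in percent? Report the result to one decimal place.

31.3

Cost = (97.5 − 67.0) / 97.5 × 100%
     = 30.5000 / 97.5 × 100% = 31.2821%.
≈ 31.3%.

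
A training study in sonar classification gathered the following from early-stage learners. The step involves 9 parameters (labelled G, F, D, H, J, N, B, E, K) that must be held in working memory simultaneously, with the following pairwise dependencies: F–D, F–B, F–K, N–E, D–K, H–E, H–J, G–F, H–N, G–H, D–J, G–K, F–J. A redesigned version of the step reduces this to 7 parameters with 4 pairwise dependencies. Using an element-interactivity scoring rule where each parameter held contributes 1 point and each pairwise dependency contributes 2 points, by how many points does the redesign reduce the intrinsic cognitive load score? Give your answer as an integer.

20

Original: 9 × 1 + 13 × 2 = 9 + 26 = 35.
Redesigned: 7 × 1 + 4 × 2 = 7 + 8 = 15.
Reduction = 35 − 15 = 20.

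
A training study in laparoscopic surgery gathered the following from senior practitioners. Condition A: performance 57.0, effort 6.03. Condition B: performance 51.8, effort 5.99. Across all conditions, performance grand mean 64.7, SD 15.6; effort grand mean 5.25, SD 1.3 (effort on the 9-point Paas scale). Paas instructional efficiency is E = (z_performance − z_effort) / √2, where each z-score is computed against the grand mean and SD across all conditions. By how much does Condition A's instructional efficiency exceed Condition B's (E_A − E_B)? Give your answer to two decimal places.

Condition A: z_P = (57.0 − 64.7)/15.6 = -0.4936; z_E = (6.03 − 5.25)/1.3 = 0.6000; E_A = (-0.4936 − 0.6000)/√2 = -0.7733.
Condition B: z_P = (51.8 − 64.7)/15.6 = -0.8269; z_E = (5.99 − 5.25)/1.3 = 0.5692; E_B = (-0.8269 − 0.5692)/√2 = -0.9872.
E_A − E_B = -0.7733 − (-0.9872) = 0.2139 ≈ 0.21.

0.21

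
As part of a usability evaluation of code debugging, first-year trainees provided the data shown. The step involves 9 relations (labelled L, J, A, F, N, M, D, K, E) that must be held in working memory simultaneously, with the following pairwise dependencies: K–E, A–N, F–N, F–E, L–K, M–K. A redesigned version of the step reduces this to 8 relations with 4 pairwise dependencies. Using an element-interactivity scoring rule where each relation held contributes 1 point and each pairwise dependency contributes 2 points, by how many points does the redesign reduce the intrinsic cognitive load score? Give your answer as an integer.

5

Original: 9 × 1 + 6 × 2 = 9 + 12 = 21.
Redesigned: 8 × 1 + 4 × 2 = 8 + 8 = 16.
Reduction = 21 − 16 = 5.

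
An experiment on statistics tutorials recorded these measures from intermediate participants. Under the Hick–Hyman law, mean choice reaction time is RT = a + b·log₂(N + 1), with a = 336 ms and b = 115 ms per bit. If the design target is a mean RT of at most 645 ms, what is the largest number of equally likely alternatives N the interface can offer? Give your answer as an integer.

Set 336 + 115·log₂(N + 1) ≤ 645.
log₂(N + 1) ≤ (645 − 336) / 115 = 2.6870.
N + 1 ≤ 2^2.6870 = 6.4397.
N ≤ 5.4397, so the largest integer N is 5.

5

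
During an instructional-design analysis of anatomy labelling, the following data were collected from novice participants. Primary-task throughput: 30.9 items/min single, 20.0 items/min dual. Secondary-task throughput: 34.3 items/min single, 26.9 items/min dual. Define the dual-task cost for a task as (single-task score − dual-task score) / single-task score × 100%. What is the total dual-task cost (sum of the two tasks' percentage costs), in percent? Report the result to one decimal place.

Primary cost = (30.9 − 20.0) / 30.9 × 100% = 35.2751%.
Secondary cost = (34.3 − 26.9) / 34.3 × 100% = 21.5743%.
Total = 35.2751% + 21.5743% = 56.8494% ≈ 56.8%.

56.8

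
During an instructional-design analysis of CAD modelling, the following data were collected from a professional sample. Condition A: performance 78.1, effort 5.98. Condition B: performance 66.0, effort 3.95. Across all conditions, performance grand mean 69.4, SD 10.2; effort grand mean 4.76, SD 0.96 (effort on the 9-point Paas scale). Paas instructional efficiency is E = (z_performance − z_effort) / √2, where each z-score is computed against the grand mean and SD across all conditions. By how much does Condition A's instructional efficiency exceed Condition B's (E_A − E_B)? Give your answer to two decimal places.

Condition A: z_P = (78.1 − 69.4)/10.2 = 0.8529; z_E = (5.98 − 4.76)/0.96 = 1.2708; E_A = (0.8529 − 1.2708)/√2 = -0.2955.
Condition B: z_P = (66.0 − 69.4)/10.2 = -0.3333; z_E = (3.95 − 4.76)/0.96 = -0.8437; E_B = (-0.3333 − (-0.8437))/√2 = 0.3609.
E_A − E_B = -0.2955 − 0.3609 = -0.6564 ≈ -0.66.

-0.66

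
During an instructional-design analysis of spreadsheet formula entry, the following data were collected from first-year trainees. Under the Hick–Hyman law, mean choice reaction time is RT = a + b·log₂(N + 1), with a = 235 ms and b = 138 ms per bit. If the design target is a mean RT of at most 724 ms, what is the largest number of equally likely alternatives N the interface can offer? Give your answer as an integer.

Set 235 + 138·log₂(N + 1) ≤ 724.
log₂(N + 1) ≤ (724 − 235) / 138 = 3.5435.
N + 1 ≤ 2^3.5435 = 11.6600.
N ≤ 10.6600, so the largest integer N is 10.

10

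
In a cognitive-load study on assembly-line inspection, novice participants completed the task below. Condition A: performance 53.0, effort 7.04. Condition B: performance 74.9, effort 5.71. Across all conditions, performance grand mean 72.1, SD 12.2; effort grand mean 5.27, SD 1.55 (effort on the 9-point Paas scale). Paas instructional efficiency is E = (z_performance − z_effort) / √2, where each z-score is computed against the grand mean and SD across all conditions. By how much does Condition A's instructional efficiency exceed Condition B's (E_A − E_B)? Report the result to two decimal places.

-1.88

Condition A: z_P = (53.0 − 72.1)/12.2 = -1.5656; z_E = (7.04 − 5.27)/1.55 = 1.1419; E_A = (-1.5656 − 1.1419)/√2 = -1.9145.
Condition B: z_P = (74.9 − 72.1)/12.2 = 0.2295; z_E = (5.71 − 5.27)/1.55 = 0.2839; E_B = (0.2295 − 0.2839)/√2 = -0.0385.
E_A − E_B = -1.9145 − (-0.0385) = -1.8760 ≈ -1.88.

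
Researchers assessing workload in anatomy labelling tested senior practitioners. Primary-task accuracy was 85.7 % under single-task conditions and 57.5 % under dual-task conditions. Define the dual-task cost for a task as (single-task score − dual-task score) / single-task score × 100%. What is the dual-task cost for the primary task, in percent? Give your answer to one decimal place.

32.9

Cost = (85.7 − 57.5) / 85.7 × 100%
     = 28.2000 / 85.7 × 100% = 32.9055%.
≈ 32.9%.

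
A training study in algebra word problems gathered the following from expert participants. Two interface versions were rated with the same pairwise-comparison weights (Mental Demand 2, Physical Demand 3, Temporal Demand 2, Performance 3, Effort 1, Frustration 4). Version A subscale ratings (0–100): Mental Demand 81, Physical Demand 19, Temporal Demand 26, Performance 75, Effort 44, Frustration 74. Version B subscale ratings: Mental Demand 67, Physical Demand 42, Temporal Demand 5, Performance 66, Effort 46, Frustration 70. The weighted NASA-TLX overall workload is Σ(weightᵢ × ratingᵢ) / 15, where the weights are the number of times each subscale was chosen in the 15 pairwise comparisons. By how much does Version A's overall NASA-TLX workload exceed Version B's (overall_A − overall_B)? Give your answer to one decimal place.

2.8

Version A weighted sum = 2·81 + 3·19 + 2·26 + 3·75 + 1·44 + 4·74 = 162 + 57 + 52 + 225 + 44 + 296 = 836; overall_A = 836/15 = 55.7333.
Version B weighted sum = 2·67 + 3·42 + 2·5 + 3·66 + 1·46 + 4·70 = 134 + 126 + 10 + 198 + 46 + 280 = 794; overall_B = 794/15 = 52.9333.
Difference = 55.7333 − 52.9333 = 2.8000 ≈ 2.8.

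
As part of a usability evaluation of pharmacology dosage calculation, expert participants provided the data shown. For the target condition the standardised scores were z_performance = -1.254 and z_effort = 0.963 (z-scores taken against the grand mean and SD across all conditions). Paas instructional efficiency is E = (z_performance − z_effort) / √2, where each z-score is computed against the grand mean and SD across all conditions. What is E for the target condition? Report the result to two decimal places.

z_P − z_E = -1.254 − 0.963 = -2.2170.
E = -2.2170 / √2 = -2.2170 / 1.41421 = -1.5677 ≈ -1.57.

-1.57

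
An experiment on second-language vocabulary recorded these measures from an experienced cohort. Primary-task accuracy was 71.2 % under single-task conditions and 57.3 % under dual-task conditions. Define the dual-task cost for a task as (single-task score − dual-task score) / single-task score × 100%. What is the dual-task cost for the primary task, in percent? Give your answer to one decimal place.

Cost = (71.2 − 57.3) / 71.2 × 100%
     = 13.9000 / 71.2 × 100% = 19.5225%.
≈ 19.5%.

19.5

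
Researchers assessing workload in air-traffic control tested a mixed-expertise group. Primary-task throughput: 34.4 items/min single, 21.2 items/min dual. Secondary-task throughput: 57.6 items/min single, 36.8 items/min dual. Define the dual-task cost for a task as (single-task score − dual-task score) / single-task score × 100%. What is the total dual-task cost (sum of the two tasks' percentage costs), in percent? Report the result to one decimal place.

Primary cost = (34.4 − 21.2) / 34.4 × 100% = 38.3721%.
Secondary cost = (57.6 − 36.8) / 57.6 × 100% = 36.1111%.
Total = 38.3721% + 36.1111% = 74.4832% ≈ 74.5%.

74.5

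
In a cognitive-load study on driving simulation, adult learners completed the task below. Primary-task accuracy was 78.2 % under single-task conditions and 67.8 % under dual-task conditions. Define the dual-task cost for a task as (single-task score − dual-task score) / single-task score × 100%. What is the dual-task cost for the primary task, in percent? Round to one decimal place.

Cost = (78.2 − 67.8) / 78.2 × 100%
     = 10.4000 / 78.2 × 100% = 13.2992%.
≈ 13.3%.

13.3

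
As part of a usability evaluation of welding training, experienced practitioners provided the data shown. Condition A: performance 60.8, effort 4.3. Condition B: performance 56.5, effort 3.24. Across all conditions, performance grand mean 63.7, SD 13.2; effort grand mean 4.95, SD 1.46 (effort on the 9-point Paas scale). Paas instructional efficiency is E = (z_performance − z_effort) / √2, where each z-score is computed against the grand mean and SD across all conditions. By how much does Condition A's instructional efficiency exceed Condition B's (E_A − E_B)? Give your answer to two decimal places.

Condition A: z_P = (60.8 − 63.7)/13.2 = -0.2197; z_E = (4.3 − 4.95)/1.46 = -0.4452; E_A = (-0.2197 − (-0.4452))/√2 = 0.1595.
Condition B: z_P = (56.5 − 63.7)/13.2 = -0.5455; z_E = (3.24 − 4.95)/1.46 = -1.1712; E_B = (-0.5455 − (-1.1712))/√2 = 0.4424.
E_A − E_B = 0.1595 − 0.4424 = -0.2829 ≈ -0.28.

-0.28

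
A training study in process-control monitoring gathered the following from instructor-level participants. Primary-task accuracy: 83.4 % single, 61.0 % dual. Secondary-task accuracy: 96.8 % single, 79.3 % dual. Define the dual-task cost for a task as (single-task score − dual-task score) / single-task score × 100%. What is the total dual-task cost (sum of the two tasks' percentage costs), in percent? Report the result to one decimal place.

Primary cost = (83.4 − 61.0) / 83.4 × 100% = 26.8585%.
Secondary cost = (96.8 − 79.3) / 96.8 × 100% = 18.0785%.
Total = 26.8585% + 18.0785% = 44.9370% ≈ 44.9%.

44.9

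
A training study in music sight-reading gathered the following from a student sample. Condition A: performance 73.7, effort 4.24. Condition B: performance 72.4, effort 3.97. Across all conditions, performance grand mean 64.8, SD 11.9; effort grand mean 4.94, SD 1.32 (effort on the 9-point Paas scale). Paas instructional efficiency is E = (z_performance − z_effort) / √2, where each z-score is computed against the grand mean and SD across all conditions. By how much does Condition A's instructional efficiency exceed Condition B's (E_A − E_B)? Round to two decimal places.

Condition A: z_P = (73.7 − 64.8)/11.9 = 0.7479; z_E = (4.24 − 4.94)/1.32 = -0.5303; E_A = (0.7479 − (-0.5303))/√2 = 0.9038.
Condition B: z_P = (72.4 − 64.8)/11.9 = 0.6387; z_E = (3.97 − 4.94)/1.32 = -0.7348; E_B = (0.6387 − (-0.7348))/√2 = 0.9712.
E_A − E_B = 0.9038 − 0.9712 = -0.0674 ≈ -0.07.

-0.07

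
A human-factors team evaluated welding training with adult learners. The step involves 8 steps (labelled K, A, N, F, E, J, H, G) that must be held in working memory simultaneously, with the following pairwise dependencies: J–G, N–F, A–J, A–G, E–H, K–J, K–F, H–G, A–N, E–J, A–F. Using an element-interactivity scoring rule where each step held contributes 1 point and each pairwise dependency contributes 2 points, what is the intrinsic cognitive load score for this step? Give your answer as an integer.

30

Count of steps held simultaneously: 8.
Count of pairwise dependencies listed: 11.
Element contribution: 8 × 1 = 8.
Interaction contribution: 11 × 2 = 22.
Intrinsic load = 8 + 22 = 30.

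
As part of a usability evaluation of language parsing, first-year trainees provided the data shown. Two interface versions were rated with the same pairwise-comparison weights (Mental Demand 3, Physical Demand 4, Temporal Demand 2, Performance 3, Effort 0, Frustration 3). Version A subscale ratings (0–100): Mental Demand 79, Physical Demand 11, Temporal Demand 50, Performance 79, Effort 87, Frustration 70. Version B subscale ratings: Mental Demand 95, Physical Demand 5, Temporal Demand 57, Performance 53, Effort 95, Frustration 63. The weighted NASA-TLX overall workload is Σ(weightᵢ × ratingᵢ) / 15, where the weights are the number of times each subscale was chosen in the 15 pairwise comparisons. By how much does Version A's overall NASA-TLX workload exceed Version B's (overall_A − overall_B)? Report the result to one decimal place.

4.1

Version A weighted sum = 3·79 + 4·11 + 2·50 + 3·79 + 0·87 + 3·70 = 237 + 44 + 100 + 237 + 0 + 210 = 828; overall_A = 828/15 = 55.2000.
Version B weighted sum = 3·95 + 4·5 + 2·57 + 3·53 + 0·95 + 3·63 = 285 + 20 + 114 + 159 + 0 + 189 = 767; overall_B = 767/15 = 51.1333.
Difference = 55.2000 − 51.1333 = 4.0667 ≈ 4.1.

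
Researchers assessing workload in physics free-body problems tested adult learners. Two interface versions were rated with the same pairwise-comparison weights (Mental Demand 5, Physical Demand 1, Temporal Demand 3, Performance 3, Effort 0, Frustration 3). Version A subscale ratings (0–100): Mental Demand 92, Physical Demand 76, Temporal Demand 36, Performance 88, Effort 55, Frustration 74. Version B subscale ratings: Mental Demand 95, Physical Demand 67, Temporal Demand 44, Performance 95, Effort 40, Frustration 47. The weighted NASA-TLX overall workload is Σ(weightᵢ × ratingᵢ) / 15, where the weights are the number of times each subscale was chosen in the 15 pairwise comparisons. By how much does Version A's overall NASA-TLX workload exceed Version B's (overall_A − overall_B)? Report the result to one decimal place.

Version A weighted sum = 5·92 + 1·76 + 3·36 + 3·88 + 0·55 + 3·74 = 460 + 76 + 108 + 264 + 0 + 222 = 1130; overall_A = 1130/15 = 75.3333.
Version B weighted sum = 5·95 + 1·67 + 3·44 + 3·95 + 0·40 + 3·47 = 475 + 67 + 132 + 285 + 0 + 141 = 1100; overall_B = 1100/15 = 73.3333.
Difference = 75.3333 − 73.3333 = 2.0000 ≈ 2.0.

2.0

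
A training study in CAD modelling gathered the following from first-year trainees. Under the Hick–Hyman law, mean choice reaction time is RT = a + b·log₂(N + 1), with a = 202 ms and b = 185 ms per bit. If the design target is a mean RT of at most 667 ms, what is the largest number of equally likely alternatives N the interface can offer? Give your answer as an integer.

4

Set 202 + 185·log₂(N + 1) ≤ 667.
log₂(N + 1) ≤ (667 − 202) / 185 = 2.5135.
N + 1 ≤ 2^2.5135 = 5.7100.
N ≤ 4.7100, so the largest integer N is 4.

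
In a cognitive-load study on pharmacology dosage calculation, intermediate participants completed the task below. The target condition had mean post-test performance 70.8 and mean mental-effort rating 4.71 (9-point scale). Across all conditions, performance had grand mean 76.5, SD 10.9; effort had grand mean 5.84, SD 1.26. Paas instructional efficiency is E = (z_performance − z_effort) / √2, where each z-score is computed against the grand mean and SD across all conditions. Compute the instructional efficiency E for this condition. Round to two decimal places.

0.26

z_performance = (70.8 − 76.5) / 10.9 = -5.7000 / 10.9 = -0.5229.
z_effort = (4.71 − 5.84) / 1.26 = -1.1300 / 1.26 = -0.8968.
z_P − z_E = -0.5229 − (-0.8968) = 0.3739.
E = 0.3739 / √2 = 0.3739 / 1.41421 = 0.2644 ≈ 0.26.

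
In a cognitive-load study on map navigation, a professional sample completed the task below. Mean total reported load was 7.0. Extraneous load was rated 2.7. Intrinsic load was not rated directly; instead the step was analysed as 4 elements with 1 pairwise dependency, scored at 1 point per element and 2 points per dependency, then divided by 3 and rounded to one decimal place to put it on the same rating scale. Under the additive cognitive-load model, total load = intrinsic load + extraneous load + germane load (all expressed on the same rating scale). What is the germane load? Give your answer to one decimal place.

2.3

Intrinsic (element-interactivity): (4 × 1 + 1 × 2) / 3 = 6 / 3 = 2.0000 → 2.0.
germane load = total − intrinsic − extraneous
             = 7.0 − 2.0 − 2.7 = 2.3.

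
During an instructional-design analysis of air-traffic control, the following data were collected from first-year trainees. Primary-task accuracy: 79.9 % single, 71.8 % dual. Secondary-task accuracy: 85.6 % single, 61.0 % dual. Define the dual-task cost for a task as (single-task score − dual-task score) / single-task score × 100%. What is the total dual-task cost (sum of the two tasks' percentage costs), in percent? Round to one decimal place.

38.9

Primary cost = (79.9 − 71.8) / 79.9 × 100% = 10.1377%.
Secondary cost = (85.6 − 61.0) / 85.6 × 100% = 28.7383%.
Total = 10.1377% + 28.7383% = 38.8760% ≈ 38.9%.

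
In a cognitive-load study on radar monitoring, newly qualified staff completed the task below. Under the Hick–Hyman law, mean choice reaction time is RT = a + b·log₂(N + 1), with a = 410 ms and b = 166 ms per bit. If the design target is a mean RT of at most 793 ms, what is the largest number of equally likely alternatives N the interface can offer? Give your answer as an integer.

Set 410 + 166·log₂(N + 1) ≤ 793.
log₂(N + 1) ≤ (793 − 410) / 166 = 2.3072.
N + 1 ≤ 2^2.3072 = 4.9492.
N ≤ 3.9492, so the largest integer N is 3.

3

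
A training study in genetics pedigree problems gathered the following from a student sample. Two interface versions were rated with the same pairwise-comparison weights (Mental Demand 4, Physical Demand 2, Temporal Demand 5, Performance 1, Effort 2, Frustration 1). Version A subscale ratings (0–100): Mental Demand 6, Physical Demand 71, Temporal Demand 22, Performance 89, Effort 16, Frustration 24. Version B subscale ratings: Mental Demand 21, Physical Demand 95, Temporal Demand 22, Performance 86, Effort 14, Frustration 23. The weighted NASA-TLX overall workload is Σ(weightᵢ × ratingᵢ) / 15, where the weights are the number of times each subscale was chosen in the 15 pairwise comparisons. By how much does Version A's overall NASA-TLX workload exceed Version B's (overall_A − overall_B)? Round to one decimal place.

-6.7

Version A weighted sum = 4·6 + 2·71 + 5·22 + 1·89 + 2·16 + 1·24 = 24 + 142 + 110 + 89 + 32 + 24 = 421; overall_A = 421/15 = 28.0667.
Version B weighted sum = 4·21 + 2·95 + 5·22 + 1·86 + 2·14 + 1·23 = 84 + 190 + 110 + 86 + 28 + 23 = 521; overall_B = 521/15 = 34.7333.
Difference = 28.0667 − 34.7333 = -6.6666 ≈ -6.7.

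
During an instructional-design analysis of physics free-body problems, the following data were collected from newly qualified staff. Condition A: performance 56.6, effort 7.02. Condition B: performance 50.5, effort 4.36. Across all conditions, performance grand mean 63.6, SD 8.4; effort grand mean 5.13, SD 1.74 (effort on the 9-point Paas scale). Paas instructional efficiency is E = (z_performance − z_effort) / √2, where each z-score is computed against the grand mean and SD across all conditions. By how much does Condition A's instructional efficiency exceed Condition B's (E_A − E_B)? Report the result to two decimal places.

Condition A: z_P = (56.6 − 63.6)/8.4 = -0.8333; z_E = (7.02 − 5.13)/1.74 = 1.0862; E_A = (-0.8333 − 1.0862)/√2 = -1.3573.
Condition B: z_P = (50.5 − 63.6)/8.4 = -1.5595; z_E = (4.36 − 5.13)/1.74 = -0.4425; E_B = (-1.5595 − (-0.4425))/√2 = -0.7898.
E_A − E_B = -1.3573 − (-0.7898) = -0.5675 ≈ -0.57.

-0.57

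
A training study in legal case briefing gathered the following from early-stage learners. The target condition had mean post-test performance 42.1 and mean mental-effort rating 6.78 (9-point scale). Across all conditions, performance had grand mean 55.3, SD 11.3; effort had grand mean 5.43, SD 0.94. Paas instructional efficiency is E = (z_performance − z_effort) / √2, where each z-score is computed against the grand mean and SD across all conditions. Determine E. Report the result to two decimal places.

z_performance = (42.1 − 55.3) / 11.3 = -13.2000 / 11.3 = -1.1681.
z_effort = (6.78 − 5.43) / 0.94 = 1.3500 / 0.94 = 1.4362.
z_P − z_E = -1.1681 − 1.4362 = -2.6043.
E = -2.6043 / √2 = -2.6043 / 1.41421 = -1.8415 ≈ -1.84.

-1.84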